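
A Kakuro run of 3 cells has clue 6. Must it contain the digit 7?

The only way to make 6 from 3 distinct digits is {1,2,3}, which does not contain 7.

No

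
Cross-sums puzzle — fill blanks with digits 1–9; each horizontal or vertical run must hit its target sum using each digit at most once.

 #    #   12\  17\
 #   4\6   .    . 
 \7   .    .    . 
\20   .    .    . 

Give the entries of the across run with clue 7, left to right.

1, 2, 4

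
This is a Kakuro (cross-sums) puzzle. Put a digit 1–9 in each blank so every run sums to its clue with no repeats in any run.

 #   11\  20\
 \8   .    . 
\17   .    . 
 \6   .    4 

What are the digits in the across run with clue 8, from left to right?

17 in 2 cells must be {8,9}.
Given what's placed, R1C2 must be 7 to fit the 8 across and 20 down.
Only 8 fits R2C1 under both its across sum 17 and down sum 11.
R2C2 = 17 − 8 = 9 completes the 17 across.
R3C1 = 6 − 4 = 2 completes the 6 across.
R1C1 = 8 − 7 = 1 completes the 8 across.

1 7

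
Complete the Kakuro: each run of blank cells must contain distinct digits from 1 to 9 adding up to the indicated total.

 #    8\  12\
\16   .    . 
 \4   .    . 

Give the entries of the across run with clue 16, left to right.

7 9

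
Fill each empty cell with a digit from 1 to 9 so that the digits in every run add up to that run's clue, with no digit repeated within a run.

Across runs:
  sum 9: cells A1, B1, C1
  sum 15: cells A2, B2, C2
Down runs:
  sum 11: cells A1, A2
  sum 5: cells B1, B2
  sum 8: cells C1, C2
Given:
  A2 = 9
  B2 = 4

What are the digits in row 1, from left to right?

A1 = 11 − 9 = 2 completes the 11 down.
B1 = 5 − 4 = 1 completes the 5 down.
C1 = 9 − 3 = 6 completes the 9 across.
C2 = 15 − 13 = 2 completes the 15 across.

2 1 6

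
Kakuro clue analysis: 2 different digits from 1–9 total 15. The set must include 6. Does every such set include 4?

No

The only way to make 15 from 2 distinct digits under that restriction is {6,9}, which does not contain 4.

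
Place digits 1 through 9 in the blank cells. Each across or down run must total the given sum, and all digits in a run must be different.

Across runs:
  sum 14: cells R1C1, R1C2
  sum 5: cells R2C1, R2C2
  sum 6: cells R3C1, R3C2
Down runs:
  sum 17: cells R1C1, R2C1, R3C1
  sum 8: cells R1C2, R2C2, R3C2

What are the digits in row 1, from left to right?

9 5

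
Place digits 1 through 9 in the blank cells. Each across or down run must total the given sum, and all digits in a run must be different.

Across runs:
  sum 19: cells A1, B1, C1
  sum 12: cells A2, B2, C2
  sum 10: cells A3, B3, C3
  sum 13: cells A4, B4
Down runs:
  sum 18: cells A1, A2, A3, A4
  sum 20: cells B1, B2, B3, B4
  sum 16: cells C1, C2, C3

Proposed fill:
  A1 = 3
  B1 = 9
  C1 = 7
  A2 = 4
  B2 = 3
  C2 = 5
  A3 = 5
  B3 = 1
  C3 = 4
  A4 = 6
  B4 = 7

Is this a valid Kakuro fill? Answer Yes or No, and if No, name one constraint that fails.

Yes

Across: 3+9+7=19; 4+3+5=12; 5+1+4=10; 6+7=13. Down: 3+4+5+6=18; 9+3+1+7=20; 7+5+4=16. No digit repeats within any run.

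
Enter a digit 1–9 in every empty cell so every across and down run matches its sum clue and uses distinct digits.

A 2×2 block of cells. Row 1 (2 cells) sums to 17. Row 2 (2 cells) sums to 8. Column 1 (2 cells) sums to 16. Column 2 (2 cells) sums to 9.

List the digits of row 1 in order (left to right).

9, 8

17 in 2 cells must be {8,9}; 16 in 2 cells must be {7,9}.
The 17 across and the 16 down share only 9, so (1,1) = 9.
(1,2) = 17 − 9 = 8 completes the 17 across.
(2,1) = 16 − 9 = 7 completes the 16 down.
(2,2) = 8 − 7 = 1 completes the 8 across.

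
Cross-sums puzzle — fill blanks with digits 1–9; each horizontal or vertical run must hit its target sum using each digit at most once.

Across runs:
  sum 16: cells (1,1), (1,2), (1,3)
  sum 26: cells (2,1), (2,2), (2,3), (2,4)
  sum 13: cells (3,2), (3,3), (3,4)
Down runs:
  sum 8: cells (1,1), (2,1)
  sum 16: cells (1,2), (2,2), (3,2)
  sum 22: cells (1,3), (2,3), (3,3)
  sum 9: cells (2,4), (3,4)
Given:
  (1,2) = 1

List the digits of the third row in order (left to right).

Nothing is forced directly, so branch on (1,1), whose candidates are 6 or 7. If (1,1) = 7: that forces (1,3) = 8, after which (2,1) would have to be in {2,3,4,5,6,7,8,9} for the 26 across but in {1} for the 8 down — contradiction. So (1,1) = 6.
(1,3) = 16 − 7 = 9 completes the 16 across.
(2,1) = 8 − 6 = 2 completes the 8 down.
No cell is forced outright now. (2,3) can only be 7 or 8 (the digits allowed by both its 26 across and its 22 down). If (2,3) = 7: that forces (2,4) = 8, (3,3) = 6, after which (3,4) would have to be in {2,3,4,5} for the 13 across but in {1} for the 9 down — contradiction. So (2,3) = 8.
Given what's placed, (2,4) must be 7 to fit the 26 across and 9 down.
(3,3) = 22 − 17 = 5 completes the 22 down.
(3,4) = 9 − 7 = 2 completes the 9 down.
(2,2) = 26 − 17 = 9 completes the 26 across.
(3,2) = 13 − 7 = 6 completes the 13 across.

6, 5, 2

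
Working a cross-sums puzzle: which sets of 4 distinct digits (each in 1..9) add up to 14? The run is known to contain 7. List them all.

{1,2,4,7}

4 distinct digits from 1–9 sum between 10 and 30.
Keeping only sets containing 7.
Only one set works: {1,2,4,7}.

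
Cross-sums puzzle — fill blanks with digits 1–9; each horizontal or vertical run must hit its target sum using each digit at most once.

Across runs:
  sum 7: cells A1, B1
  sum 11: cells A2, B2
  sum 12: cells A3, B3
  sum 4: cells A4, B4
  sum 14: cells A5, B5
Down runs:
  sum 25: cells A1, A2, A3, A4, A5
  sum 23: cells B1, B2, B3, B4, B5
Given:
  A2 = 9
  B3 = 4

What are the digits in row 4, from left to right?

1 3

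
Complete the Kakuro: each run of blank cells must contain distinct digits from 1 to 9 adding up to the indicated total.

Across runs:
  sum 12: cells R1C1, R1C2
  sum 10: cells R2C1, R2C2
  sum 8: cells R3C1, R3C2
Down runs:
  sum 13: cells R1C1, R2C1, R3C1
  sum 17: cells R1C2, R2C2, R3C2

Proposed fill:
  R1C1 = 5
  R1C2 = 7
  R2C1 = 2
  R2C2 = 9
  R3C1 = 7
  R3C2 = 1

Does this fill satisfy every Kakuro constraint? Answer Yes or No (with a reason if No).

No — the down run R1C1–R3C1 sums to 14, not 13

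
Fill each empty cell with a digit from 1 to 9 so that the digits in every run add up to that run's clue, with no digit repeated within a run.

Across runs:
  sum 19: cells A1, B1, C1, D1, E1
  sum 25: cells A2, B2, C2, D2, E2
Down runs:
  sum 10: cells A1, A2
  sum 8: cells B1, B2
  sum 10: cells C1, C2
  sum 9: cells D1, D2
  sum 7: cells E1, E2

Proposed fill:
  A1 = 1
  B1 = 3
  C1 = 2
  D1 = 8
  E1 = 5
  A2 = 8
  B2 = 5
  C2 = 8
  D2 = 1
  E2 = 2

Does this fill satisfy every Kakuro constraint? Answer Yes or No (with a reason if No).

No — the across run A2–E2 sums to 24, not 25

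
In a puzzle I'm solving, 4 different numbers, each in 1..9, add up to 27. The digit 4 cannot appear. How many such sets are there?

2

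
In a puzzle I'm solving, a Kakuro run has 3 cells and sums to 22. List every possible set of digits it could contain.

3 distinct digits from 1–9 sum between 6 and 24.

{5,8,9}; {6,7,9}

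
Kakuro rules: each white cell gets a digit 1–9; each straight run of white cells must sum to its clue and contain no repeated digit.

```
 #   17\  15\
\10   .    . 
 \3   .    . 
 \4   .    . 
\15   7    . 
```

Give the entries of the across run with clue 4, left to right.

3 in 2 cells must be {1,2}; 4 in 2 cells must be {1,3}.
R4C2 = 15 − 7 = 8 completes the 15 across.
Given what's placed, R3C2 must be 1 to fit the 4 across and 15 down.
R2C2 = 2: the only remaining digit allowed by both the 3 across and the 15 down.
R3C1 = 4 − 1 = 3 completes the 4 across.
R1C2 = 15 − 11 = 4 completes the 15 down.
R2C1 = 3 − 2 = 1 completes the 3 across.
R1C1 = 10 − 4 = 6 completes the 10 across.

3, 1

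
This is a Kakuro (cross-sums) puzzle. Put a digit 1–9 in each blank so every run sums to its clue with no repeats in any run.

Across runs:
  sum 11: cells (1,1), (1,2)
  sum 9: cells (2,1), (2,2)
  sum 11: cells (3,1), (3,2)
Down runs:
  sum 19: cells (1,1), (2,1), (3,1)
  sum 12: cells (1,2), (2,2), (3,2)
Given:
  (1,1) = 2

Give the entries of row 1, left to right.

2, 9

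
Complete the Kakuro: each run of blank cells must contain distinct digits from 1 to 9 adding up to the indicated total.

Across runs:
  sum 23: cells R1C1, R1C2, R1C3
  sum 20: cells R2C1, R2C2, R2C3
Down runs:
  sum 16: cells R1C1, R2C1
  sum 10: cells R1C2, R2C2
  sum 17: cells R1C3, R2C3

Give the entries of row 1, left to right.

23 in 3 cells must be {6,8,9}; 16 in 2 cells must be {7,9}; 17 in 2 cells must be {8,9}.
The 23 across and the 16 down share only 9, so R1C1 = 9.
Given what's placed, R1C3 must be 8 to fit the 23 across and 17 down.
R2C1 = 16 − 9 = 7 completes the 16 down.
R2C3 = 17 − 8 = 9 completes the 17 down.
R1C2 = 23 − 17 = 6 completes the 23 across.
R2C2 = 20 − 16 = 4 completes the 20 across.

9 6 8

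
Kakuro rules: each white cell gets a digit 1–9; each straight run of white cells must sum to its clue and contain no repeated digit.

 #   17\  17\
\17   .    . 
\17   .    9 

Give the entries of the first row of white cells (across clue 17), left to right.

9, 8

17 in 2 cells must be {8,9}.
R1C2 = 17 − 9 = 8 completes the 17 down.
R2C1 = 17 − 9 = 8 completes the 17 across.
R1C1 = 17 − 8 = 9 completes the 17 across.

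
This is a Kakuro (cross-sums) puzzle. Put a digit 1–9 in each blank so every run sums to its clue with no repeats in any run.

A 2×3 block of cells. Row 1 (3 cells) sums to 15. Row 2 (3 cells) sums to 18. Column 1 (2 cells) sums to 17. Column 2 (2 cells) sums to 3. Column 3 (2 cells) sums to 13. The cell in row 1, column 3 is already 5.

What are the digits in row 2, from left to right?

17 in 2 cells must be {8,9}; 3 in 2 cells must be {1,2}.
(2,3) = 13 − 5 = 8 completes the 13 down.
Given what's placed, (2,1) must be 9 to fit the 18 across and 17 down.
(2,2) = 18 − 17 = 1 completes the 18 across.
(1,1) = 17 − 9 = 8 completes the 17 down.
(1,2) = 15 − 13 = 2 completes the 15 across.

9, 1, 8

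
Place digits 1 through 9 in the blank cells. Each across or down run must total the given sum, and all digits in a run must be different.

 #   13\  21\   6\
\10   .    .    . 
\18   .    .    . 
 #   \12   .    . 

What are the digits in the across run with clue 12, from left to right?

6 in 3 cells must be {1,2,3}.
Only 3 fits R3C3 under both its across sum 12 and down sum 6.
R3C2 = 12 − 3 = 9 completes the 12 across.

9 3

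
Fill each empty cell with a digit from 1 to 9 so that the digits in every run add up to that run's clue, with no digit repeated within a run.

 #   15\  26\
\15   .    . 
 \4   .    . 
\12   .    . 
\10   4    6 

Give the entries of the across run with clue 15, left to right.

4 in 2 cells must be {1,3}.
R2C2 = 3: the only remaining digit allowed by both the 4 across and the 26 down.
R2C1 = 4 − 3 = 1 completes the 4 across.
Nothing is forced directly, so branch on R1C1, whose candidates are 7 or 8. If R1C1 = 8: then R1C2 would have to be in {7} for the 15 across but in {8,9} for the 26 down — contradiction. So R1C1 = 7.
R1C2 = 15 − 7 = 8 completes the 15 across.
R3C1 = 15 − 12 = 3 completes the 15 down.
R3C2 = 12 − 3 = 9 completes the 12 across.

7 8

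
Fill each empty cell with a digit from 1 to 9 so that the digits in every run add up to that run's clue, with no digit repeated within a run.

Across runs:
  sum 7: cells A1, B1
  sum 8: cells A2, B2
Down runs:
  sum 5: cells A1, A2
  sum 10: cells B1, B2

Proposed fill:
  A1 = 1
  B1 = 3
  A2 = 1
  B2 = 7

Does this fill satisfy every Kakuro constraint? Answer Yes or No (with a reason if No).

No — the across run A1–B1 sums to 4, not 7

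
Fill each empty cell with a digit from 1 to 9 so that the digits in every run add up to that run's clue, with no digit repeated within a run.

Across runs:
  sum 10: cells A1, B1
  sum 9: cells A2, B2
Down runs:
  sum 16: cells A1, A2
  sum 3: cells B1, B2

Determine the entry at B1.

1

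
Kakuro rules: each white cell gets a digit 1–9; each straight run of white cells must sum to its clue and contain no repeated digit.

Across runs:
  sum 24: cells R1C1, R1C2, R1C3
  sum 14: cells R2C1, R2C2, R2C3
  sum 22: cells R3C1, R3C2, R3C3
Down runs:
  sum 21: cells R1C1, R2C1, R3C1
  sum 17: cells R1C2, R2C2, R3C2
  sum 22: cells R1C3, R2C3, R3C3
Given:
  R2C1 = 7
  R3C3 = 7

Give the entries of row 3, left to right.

6 9 7

24 in 3 cells must be {7,8,9}.
Given what's placed, R1C3 must be 9 to fit the 24 across and 22 down.
R2C3 = 22 − 16 = 6 completes the 22 down.
R1C1 = 8: the only remaining digit allowed by both the 24 across and the 21 down.
R1C2 = 24 − 17 = 7 completes the 24 across.
R2C2 = 14 − 13 = 1 completes the 14 across.
R3C1 = 21 − 15 = 6 completes the 21 down.
R3C2 = 22 − 13 = 9 completes the 22 across.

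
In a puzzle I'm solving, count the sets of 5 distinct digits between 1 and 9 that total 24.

5 distinct digits from 1–9 sum between 15 and 35.

11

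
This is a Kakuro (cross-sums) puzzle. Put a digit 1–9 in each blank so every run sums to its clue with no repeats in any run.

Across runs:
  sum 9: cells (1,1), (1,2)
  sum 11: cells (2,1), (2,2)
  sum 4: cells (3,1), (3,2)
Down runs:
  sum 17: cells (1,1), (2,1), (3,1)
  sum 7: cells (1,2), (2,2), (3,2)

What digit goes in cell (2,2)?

4 in 2 cells must be {1,3}; 7 in 3 cells must be {1,2,4}.
The 4 across and the 7 down share only 1, so (3,2) = 1.
(3,1) = 4 − 1 = 3 completes the 4 across.
Nothing is forced directly, so branch on (1,2), whose candidates are 2 or 4. If (1,2) = 2: then (1,1) would have to be in {7} for the 9 across but in {5,6,8,9} for the 17 down — contradiction. So (1,2) = 4.
(1,1) = 9 − 4 = 5 completes the 9 across.
(2,1) = 17 − 8 = 9 completes the 17 down.
(2,2) = 11 − 9 = 2 completes the 11 across.

2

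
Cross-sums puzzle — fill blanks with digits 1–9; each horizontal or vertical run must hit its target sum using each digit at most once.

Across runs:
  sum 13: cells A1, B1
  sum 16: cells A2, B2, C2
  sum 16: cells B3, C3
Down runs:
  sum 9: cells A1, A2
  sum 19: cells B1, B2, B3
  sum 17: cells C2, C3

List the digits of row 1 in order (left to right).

16 in 2 cells must be {7,9}; 17 in 2 cells must be {8,9}.
The 16 across and the 17 down share only 9, so C3 = 9.
C2 = 17 − 9 = 8 completes the 17 down.
B3 = 16 − 9 = 7 completes the 16 across.
B2 = 3: the only remaining digit allowed by both the 16 across and the 19 down.
B1 = 19 − 10 = 9 completes the 19 down.
A2 = 16 − 11 = 5 completes the 16 across.
A1 = 13 − 9 = 4 completes the 13 across.

4 9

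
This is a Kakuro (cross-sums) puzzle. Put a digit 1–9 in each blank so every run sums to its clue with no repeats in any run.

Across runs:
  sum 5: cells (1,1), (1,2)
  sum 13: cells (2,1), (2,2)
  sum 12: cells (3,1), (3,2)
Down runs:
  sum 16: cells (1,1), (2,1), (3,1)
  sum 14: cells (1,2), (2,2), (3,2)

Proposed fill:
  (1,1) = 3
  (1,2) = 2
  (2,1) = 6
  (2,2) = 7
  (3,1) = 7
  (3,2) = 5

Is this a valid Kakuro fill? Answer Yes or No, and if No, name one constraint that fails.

Yes

Across: 3+2=5; 6+7=13; 7+5=12. Down: 3+6+7=16; 2+7+5=14. No digit repeats within any run.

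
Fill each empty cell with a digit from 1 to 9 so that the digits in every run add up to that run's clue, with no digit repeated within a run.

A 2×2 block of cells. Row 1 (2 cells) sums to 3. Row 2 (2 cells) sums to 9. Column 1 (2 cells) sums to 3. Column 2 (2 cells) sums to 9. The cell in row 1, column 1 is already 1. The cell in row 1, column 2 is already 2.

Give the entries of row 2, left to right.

3 in 2 cells must be {1,2}.
(2,1) = 3 − 1 = 2 completes the 3 down.
(2,2) = 9 − 2 = 7 completes the 9 across.

2 7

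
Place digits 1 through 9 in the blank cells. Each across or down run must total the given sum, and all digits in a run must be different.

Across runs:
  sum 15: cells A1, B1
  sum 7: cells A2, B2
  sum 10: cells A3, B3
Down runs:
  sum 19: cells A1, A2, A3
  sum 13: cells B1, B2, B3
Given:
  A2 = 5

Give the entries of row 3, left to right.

6 4

B2 = 7 − 5 = 2 completes the 7 across.
Nothing is forced directly, so branch on A1, whose candidates are 6 or 8. If A1 = 6: then B1 would have to be in {9} for the 15 across but in {3,4,5,6,7,8} for the 13 down — contradiction. So A1 = 8.
B1 = 15 − 8 = 7 completes the 15 across.
A3 = 19 − 13 = 6 completes the 19 down.
B3 = 10 − 6 = 4 completes the 10 across.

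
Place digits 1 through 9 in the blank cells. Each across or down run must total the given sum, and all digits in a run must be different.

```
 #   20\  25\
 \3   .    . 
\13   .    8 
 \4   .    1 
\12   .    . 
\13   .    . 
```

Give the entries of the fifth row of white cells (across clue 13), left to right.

3 in 2 cells must be {1,2}; 4 in 2 cells must be {1,3}.
Given what's placed, R1C2 must be 2 to fit the 3 across and 25 down.
R2C1 = 13 − 8 = 5 completes the 13 across.
R3C1 = 4 − 1 = 3 completes the 4 across.
R1C1 = 3 − 2 = 1 completes the 3 across.
No cell is forced outright now. R4C2 can only be 5 or 9 (the digits allowed by both its 12 across and its 25 down). If R4C2 = 9: then R4C1 would have to be in {3} for the 12 across but in {2,4,7,9} for the 20 down — contradiction. So R4C2 = 5.
R4C1 = 12 − 5 = 7 completes the 12 across.
R5C1 = 20 − 16 = 4 completes the 20 down.
R5C2 = 13 − 4 = 9 completes the 13 across.

4 9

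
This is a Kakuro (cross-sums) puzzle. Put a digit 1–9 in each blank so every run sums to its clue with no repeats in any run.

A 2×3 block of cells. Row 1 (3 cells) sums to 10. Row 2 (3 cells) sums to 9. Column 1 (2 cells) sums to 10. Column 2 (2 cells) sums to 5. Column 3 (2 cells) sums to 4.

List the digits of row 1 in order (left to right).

6 3 1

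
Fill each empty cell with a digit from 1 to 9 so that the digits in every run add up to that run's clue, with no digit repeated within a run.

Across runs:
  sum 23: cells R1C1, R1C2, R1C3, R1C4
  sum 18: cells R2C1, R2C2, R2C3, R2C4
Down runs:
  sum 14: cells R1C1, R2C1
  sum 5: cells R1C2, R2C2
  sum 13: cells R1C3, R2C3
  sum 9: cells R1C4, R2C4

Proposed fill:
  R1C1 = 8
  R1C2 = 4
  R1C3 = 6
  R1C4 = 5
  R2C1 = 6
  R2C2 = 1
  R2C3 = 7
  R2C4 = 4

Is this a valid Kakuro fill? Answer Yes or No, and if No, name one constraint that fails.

Across: 8+4+6+5=23; 6+1+7+4=18. Down: 8+6=14; 4+1=5; 6+7=13; 5+4=9. No digit repeats within any run.

Yes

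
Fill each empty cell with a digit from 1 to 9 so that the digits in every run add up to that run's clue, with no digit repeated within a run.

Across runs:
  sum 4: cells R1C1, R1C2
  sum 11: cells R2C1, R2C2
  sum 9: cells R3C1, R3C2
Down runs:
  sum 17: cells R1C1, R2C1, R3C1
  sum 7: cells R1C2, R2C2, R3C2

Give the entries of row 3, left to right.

5, 4

4 in 2 cells must be {1,3}; 7 in 3 cells must be {1,2,4}.
The 4 across and the 7 down share only 1, so R1C2 = 1.
R1C1 = 4 − 1 = 3 completes the 4 across.
Nothing is forced directly, so branch on R2C2, whose candidates are 2 or 4. If R2C2 = 4: then R2C1 would have to be in {7} for the 11 across but in {5,6,8,9} for the 17 down — contradiction. So R2C2 = 2.
R2C1 = 11 − 2 = 9 completes the 11 across.
R3C1 = 17 − 12 = 5 completes the 17 down.
R3C2 = 9 − 5 = 4 completes the 9 across.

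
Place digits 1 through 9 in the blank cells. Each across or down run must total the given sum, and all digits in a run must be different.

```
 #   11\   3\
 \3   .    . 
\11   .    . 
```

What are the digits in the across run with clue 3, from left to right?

2 1

3 in 2 cells must be {1,2}.
The 3 across and the 11 down share only 2, so R1C1 = 2.
R1C2 = 3 − 2 = 1 completes the 3 across.
R2C1 = 11 − 2 = 9 completes the 11 down.
R2C2 = 11 − 9 = 2 completes the 11 across.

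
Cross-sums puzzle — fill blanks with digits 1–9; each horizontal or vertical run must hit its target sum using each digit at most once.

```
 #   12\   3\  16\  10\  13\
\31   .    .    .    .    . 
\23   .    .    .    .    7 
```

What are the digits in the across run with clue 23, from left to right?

3 in 2 cells must be {1,2}; 16 in 2 cells must be {7,9}.
R1C5 = 13 − 7 = 6 completes the 13 down.
Given what's placed, R2C3 must be 9 to fit the 23 across and 16 down.
R1C2 = 1: the only remaining digit allowed by both the 31 across and the 3 down.
R1C3 = 16 − 9 = 7 completes the 16 down.
Given what's placed, R2C1 must be 4 to fit the 23 across and 12 down.
R2C2 = 3 − 1 = 2 completes the 3 down.
R2C4 = 23 − 22 = 1 completes the 23 across.

4, 2, 9, 1, 7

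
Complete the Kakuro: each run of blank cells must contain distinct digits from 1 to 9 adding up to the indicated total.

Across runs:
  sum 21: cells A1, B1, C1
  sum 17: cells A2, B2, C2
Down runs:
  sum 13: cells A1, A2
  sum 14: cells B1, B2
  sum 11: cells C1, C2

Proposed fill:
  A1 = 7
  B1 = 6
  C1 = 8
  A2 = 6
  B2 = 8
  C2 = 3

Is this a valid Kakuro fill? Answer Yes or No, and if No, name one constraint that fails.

Yes

Across: 7+6+8=21; 6+8+3=17. Down: 7+6=13; 6+8=14; 8+3=11. No digit repeats within any run.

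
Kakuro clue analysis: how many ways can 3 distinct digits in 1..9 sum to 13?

7

3 distinct digits from 1–9 sum between 6 and 24.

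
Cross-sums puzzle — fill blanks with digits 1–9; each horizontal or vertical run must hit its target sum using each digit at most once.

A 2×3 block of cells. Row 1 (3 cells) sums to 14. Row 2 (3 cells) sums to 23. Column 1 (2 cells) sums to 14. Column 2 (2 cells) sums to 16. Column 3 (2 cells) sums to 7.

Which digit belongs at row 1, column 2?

7

23 in 3 cells must be {6,8,9}; 16 in 2 cells must be {7,9}.
The 23 across and the 16 down share only 9, so (2,2) = 9.
Given what's placed, (2,3) must be 6 to fit the 23 across and 7 down.
(1,2) = 16 − 9 = 7 completes the 16 down.
(1,3) = 7 − 6 = 1 completes the 7 down.
(2,1) = 23 − 15 = 8 completes the 23 across.
(1,1) = 14 − 8 = 6 completes the 14 across.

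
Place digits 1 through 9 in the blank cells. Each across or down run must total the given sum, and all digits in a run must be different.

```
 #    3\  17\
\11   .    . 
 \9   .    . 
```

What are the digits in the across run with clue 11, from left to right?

2, 9

3 in 2 cells must be {1,2}; 17 in 2 cells must be {8,9}.
The 11 across and the 3 down share only 2, so R1C1 = 2.
R1C2 = 11 − 2 = 9 completes the 11 across.
R2C1 = 3 − 2 = 1 completes the 3 down.
R2C2 = 9 − 1 = 8 completes the 9 across.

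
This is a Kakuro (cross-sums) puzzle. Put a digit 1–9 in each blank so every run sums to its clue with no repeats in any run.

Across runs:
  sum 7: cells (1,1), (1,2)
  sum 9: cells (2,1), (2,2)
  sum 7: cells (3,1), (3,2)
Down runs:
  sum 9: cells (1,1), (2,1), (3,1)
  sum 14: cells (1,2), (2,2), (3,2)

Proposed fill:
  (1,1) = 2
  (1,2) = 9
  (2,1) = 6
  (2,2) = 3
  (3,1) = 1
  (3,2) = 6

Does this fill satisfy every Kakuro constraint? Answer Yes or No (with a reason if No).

No — the across run (1,1)–(1,2) sums to 11, not 7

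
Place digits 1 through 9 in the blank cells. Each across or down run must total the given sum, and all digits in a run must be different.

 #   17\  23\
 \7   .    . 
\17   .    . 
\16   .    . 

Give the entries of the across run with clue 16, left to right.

17 in 2 cells must be {8,9}; 16 in 2 cells must be {7,9}; 23 in 3 cells must be {6,8,9}.
The 7 across and the 23 down share only 6, so R1C2 = 6.
Given what's placed, R3C2 must be 9 to fit the 16 across and 23 down.
R1C1 = 7 − 6 = 1 completes the 7 across.
R2C1 = 9: the only remaining digit allowed by both the 17 across and the 17 down.
R2C2 = 17 − 9 = 8 completes the 17 across.
R3C1 = 16 − 9 = 7 completes the 16 across.

7, 9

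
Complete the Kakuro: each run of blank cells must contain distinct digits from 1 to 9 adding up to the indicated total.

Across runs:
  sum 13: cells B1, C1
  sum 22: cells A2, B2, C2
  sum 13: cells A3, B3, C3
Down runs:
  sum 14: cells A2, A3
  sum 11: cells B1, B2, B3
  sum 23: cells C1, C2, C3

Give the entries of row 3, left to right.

5 2 6

23 in 3 cells must be {6,8,9}.
Nothing is forced directly, so branch on C3, whose candidates are 6 or 8 or 9. If C3 = 8: then A3 would have to be in {1,2,3,4} for the 13 across but in {5,6,8,9} for the 14 down — contradiction. If C3 = 9: then A3 would have to be in {1,3} for the 13 across but in {5,6,8,9} for the 14 down — contradiction. So C3 = 6.
Given what's placed, A3 must be 5 to fit the 13 across and 14 down.
B3 = 13 − 11 = 2 completes the 13 across.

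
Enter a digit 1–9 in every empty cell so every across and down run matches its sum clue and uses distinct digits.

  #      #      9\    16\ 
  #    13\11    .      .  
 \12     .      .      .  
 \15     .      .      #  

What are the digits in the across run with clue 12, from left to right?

4 1 7

16 in 2 cells must be {7,9}.
The 15 across and the 9 down share only 6, so R3C2 = 6.
R1C2 = 2: the only remaining digit allowed by both the 11 across and the 9 down.
R1C3 = 11 − 2 = 9 completes the 11 across.
R2C2 = 9 − 8 = 1 completes the 9 down.
R2C3 = 16 − 9 = 7 completes the 16 down.
R3C1 = 15 − 6 = 9 completes the 15 across.
R2C1 = 12 − 8 = 4 completes the 12 across.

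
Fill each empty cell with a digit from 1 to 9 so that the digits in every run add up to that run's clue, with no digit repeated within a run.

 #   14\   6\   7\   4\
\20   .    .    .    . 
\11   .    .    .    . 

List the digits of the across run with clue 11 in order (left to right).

11 in 4 cells must be {1,2,3,5}; 4 in 2 cells must be {1,3}.
Only 5 fits R2C1 under both its across sum 11 and down sum 14.
R1C1 = 14 − 5 = 9 completes the 14 down.
Nothing is forced directly, so branch on R2C2, whose candidates are 1 or 2. If R2C2 = 1: that forces R1C2 = 5, after which R1C4 would have to be in {2,4} for the 20 across but in {1,3} for the 4 down — contradiction. So R2C2 = 2.
R1C2 = 6 − 2 = 4 completes the 6 down.
R1C4 = 1: the only remaining digit allowed by both the 20 across and the 4 down.
R2C4 = 4 − 1 = 3 completes the 4 down.
R1C3 = 20 − 14 = 6 completes the 20 across.
R2C3 = 11 − 10 = 1 completes the 11 across.

5 2 1 3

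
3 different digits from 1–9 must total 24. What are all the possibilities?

3 distinct digits from 1–9 sum between 6 and 24.
Only one set works: {7,8,9}.

{7,8,9}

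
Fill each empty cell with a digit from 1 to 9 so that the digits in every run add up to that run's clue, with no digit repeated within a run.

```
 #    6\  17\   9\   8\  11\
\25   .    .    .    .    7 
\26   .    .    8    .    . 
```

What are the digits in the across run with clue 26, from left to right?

17 in 2 cells must be {8,9}.
R1C3 = 9 − 8 = 1 completes the 9 down.
R2C2 = 9: the only remaining digit allowed by both the 26 across and the 17 down.
R2C5 = 11 − 7 = 4 completes the 11 down.
R1C2 = 17 − 9 = 8 completes the 17 down.
Given what's placed, R2C1 must be 2 to fit the 26 across and 6 down.
R2C4 = 26 − 23 = 3 completes the 26 across.

2 9 8 3 4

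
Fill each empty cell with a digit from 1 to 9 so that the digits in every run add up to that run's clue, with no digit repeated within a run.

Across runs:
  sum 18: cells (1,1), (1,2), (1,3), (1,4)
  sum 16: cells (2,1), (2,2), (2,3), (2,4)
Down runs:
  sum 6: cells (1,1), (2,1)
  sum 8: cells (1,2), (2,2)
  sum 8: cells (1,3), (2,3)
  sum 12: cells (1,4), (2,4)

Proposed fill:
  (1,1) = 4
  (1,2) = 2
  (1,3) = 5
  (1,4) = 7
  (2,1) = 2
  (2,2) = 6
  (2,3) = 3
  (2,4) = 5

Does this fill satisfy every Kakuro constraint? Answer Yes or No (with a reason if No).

Across: 4+2+5+7=18; 2+6+3+5=16. Down: 4+2=6; 2+6=8; 5+3=8; 7+5=12. No digit repeats within any run.

Yes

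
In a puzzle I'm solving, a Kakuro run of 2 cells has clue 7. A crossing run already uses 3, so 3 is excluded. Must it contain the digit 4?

No

Counterexample: {1,6} sums to 7 under that restriction without using 4.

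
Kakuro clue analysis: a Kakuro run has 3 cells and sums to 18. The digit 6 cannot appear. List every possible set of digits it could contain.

{1,8,9}; {2,7,9}; {3,7,8}; {4,5,9}

3 distinct digits from 1–9 sum between 6 and 24.
Dropping sets that contain 6.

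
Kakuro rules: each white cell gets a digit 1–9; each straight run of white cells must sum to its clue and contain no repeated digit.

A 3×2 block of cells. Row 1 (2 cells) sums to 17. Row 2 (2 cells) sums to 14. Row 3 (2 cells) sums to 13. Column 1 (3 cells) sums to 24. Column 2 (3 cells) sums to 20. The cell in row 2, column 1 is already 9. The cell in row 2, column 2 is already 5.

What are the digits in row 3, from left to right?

7, 6

17 in 2 cells must be {8,9}; 24 in 3 cells must be {7,8,9}.
Given what's placed, (1,1) must be 8 to fit the 17 across and 24 down.
(1,2) = 17 − 8 = 9 completes the 17 across.
(3,1) = 24 − 17 = 7 completes the 24 down.
(3,2) = 13 − 7 = 6 completes the 13 across.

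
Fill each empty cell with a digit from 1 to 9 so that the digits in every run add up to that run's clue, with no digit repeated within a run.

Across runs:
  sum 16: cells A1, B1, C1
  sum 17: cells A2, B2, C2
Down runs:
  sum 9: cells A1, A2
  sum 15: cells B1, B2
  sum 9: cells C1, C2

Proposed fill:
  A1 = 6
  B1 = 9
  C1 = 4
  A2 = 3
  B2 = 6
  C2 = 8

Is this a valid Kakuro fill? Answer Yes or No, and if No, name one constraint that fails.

No — the down run C1–C2 sums to 12, not 9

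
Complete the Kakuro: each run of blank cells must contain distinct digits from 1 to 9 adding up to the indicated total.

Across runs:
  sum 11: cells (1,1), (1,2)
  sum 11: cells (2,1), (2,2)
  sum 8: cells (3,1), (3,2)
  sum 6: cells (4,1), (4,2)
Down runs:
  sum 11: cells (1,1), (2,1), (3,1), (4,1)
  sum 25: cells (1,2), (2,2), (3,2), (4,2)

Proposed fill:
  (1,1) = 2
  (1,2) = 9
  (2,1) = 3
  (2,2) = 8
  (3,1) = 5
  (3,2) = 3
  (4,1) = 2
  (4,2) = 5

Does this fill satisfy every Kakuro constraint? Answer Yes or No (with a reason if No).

No — the across run (4,1)–(4,2) sums to 7, not 6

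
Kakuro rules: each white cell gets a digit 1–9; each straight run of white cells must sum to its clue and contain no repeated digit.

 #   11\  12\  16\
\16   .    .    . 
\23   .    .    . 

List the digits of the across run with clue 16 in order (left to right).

5, 4, 7

23 in 3 cells must be {6,8,9}; 16 in 2 cells must be {7,9}.
The 23 across and the 16 down share only 9, so R2C3 = 9.
R1C3 = 16 − 9 = 7 completes the 16 down.
Given what's placed, R2C2 must be 8 to fit the 23 across and 12 down.
R1C2 = 12 − 8 = 4 completes the 12 down.
R2C1 = 23 − 17 = 6 completes the 23 across.
R1C1 = 16 − 11 = 5 completes the 16 across.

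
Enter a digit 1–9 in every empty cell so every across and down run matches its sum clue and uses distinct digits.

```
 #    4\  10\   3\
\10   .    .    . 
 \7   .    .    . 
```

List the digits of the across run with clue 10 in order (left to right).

3 6 1

7 in 3 cells must be {1,2,4}; 4 in 2 cells must be {1,3}; 3 in 2 cells must be {1,2}.
The 7 across and the 4 down share only 1, so R2C1 = 1.
Given what's placed, R2C3 must be 2 to fit the 7 across and 3 down.
R1C1 = 4 − 1 = 3 completes the 4 down.
R1C3 = 3 − 2 = 1 completes the 3 down.
R2C2 = 7 − 3 = 4 completes the 7 across.
R1C2 = 10 − 4 = 6 completes the 10 across.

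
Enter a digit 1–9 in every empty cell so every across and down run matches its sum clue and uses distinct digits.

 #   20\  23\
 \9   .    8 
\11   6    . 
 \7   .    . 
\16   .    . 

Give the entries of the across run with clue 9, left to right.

16 in 2 cells must be {7,9}.
R1C1 = 9 − 8 = 1 completes the 9 across.
R2C2 = 11 − 6 = 5 completes the 11 across.
Given what's placed, R4C1 must be 9 to fit the 16 across and 20 down.
R4C2 = 16 − 9 = 7 completes the 16 across.
R3C1 = 20 − 16 = 4 completes the 20 down.
R3C2 = 7 − 4 = 3 completes the 7 across.

1 8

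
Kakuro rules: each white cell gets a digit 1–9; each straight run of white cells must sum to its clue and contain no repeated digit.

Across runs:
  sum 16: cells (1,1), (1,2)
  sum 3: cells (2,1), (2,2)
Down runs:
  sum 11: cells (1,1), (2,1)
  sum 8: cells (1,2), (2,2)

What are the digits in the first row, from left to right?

16 in 2 cells must be {7,9}; 3 in 2 cells must be {1,2}.
The 16 across and the 8 down share only 7, so (1,2) = 7.
The 3 across and the 11 down share only 2, so (2,1) = 2.
(2,2) = 3 − 2 = 1 completes the 3 across.
(1,1) = 16 − 7 = 9 completes the 16 across.

9 7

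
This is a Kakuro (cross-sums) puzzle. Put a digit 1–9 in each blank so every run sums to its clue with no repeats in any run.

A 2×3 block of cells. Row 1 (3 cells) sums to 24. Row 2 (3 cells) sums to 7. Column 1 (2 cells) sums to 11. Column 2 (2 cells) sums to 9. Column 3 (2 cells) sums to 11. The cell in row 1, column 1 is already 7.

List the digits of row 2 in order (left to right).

24 in 3 cells must be {7,8,9}; 7 in 3 cells must be {1,2,4}.
Given what's placed, (1,2) must be 8 to fit the 24 across and 9 down.
(1,3) = 24 − 15 = 9 completes the 24 across.
(2,1) = 11 − 7 = 4 completes the 11 down.
(2,2) = 9 − 8 = 1 completes the 9 down.
(2,3) = 7 − 5 = 2 completes the 7 across.

4 1 2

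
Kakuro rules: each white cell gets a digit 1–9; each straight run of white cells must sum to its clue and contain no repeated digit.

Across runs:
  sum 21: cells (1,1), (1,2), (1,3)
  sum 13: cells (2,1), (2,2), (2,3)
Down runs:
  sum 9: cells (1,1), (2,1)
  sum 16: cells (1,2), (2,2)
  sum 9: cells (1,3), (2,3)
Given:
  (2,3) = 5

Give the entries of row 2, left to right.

1 7 5

16 in 2 cells must be {7,9}.
(1,3) = 9 − 5 = 4 completes the 9 down.
(2,2) = 7: the only remaining digit allowed by both the 13 across and the 16 down.
Given what's placed, (1,1) must be 8 to fit the 21 across and 9 down.
(1,2) = 21 − 12 = 9 completes the 21 across.
(2,1) = 13 − 12 = 1 completes the 13 across.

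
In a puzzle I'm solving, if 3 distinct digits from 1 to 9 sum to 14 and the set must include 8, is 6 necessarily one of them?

No

Counterexample: {1,5,8} sums to 14 under that restriction without using 6.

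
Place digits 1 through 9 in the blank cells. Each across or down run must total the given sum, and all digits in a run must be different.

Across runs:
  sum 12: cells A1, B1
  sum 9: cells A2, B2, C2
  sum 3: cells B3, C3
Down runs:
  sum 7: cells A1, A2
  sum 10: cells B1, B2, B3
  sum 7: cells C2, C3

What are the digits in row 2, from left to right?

2, 1, 6

3 in 2 cells must be {1,2}.
Nothing is forced directly, so branch on B3, whose candidates are 1 or 2. If B3 = 1: that forces C3 = 2, C2 = 5, B2 = 3, after which B1 would have to be in {3,4,5,7,8,9} for the 12 across but in {6} for the 10 down — contradiction. So B3 = 2.
C3 = 3 − 2 = 1 completes the 3 across.
C2 = 7 − 1 = 6 completes the 7 down.
B2 = 1: the only remaining digit allowed by both the 9 across and the 10 down.
B1 = 10 − 3 = 7 completes the 10 down.
A2 = 9 − 7 = 2 completes the 9 across.
A1 = 12 − 7 = 5 completes the 12 across.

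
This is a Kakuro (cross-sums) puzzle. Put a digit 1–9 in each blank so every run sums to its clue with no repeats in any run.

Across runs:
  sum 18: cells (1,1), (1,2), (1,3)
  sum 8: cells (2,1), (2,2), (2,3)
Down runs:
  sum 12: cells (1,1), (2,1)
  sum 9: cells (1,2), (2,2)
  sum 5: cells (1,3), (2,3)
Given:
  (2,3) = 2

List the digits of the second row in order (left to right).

5 1 2

(1,3) = 5 − 2 = 3 completes the 5 down.
(2,1) = 5: the only remaining digit allowed by both the 8 across and the 12 down.
(2,2) = 8 − 7 = 1 completes the 8 across.
(1,1) = 12 − 5 = 7 completes the 12 down.
(1,2) = 18 − 10 = 8 completes the 18 across.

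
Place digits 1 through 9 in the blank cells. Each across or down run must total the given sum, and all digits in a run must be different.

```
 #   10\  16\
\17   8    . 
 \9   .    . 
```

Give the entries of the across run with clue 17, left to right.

8 9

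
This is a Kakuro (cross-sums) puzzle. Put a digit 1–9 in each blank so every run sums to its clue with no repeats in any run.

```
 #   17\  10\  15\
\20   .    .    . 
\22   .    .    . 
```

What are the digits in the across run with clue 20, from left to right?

8 3 9

17 in 2 cells must be {8,9}.
Nothing is forced directly, so branch on R1C1, whose candidates are 8 or 9. If R1C1 = 9: that forces R2C1 = 8, R2C2 = 9, after which R2C3 would have to be in {5} for the 22 across but in {6,7,8,9} for the 15 down — contradiction. So R1C1 = 8.
R2C1 = 17 − 8 = 9 completes the 17 down.
Nothing is forced directly, so branch on R1C3, whose candidates are 7 or 9. If R1C3 = 7: then R1C2 would have to be in {5} for the 20 across but in {1,2,3,4,6,7,8,9} for the 10 down — contradiction. So R1C3 = 9.
R1C2 = 20 − 17 = 3 completes the 20 across.
R2C2 = 10 − 3 = 7 completes the 10 down.
R2C3 = 22 − 16 = 6 completes the 22 across.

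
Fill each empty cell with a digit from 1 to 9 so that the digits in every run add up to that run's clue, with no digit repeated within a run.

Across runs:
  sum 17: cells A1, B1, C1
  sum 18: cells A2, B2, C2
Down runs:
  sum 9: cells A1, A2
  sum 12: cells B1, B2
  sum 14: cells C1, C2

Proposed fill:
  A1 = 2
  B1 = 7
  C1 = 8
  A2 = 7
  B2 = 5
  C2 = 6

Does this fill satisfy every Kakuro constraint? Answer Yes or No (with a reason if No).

Across: 2+7+8=17; 7+5+6=18. Down: 2+7=9; 7+5=12; 8+6=14. No digit repeats within any run.

Yes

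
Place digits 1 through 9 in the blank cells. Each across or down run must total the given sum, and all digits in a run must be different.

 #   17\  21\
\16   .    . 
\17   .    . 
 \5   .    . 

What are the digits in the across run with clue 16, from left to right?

16 in 2 cells must be {7,9}; 17 in 2 cells must be {8,9}.
The 5 across and the 21 down share only 4, so R3C2 = 4.
Given what's placed, R1C2 must be 9 to fit the 16 across and 21 down.
R2C2 = 21 − 13 = 8 completes the 21 down.
R3C1 = 5 − 4 = 1 completes the 5 across.
R1C1 = 16 − 9 = 7 completes the 16 across.
R2C1 = 17 − 8 = 9 completes the 17 across.

7 9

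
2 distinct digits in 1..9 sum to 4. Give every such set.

2 distinct digits from 1–9 sum between 3 and 17.
Only one set works: {1,3}.

{1,3}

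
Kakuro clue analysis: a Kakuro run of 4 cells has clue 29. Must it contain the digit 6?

No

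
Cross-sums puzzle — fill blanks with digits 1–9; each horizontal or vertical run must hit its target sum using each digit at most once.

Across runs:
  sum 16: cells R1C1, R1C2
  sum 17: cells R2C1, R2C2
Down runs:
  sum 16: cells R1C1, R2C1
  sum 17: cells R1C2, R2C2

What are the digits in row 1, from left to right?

16 in 2 cells must be {7,9}; 17 in 2 cells must be {8,9}.
The 16 across and the 17 down share only 9, so R1C2 = 9.
The 17 across and the 16 down share only 9, so R2C1 = 9.
R2C2 = 17 − 9 = 8 completes the 17 across.
R1C1 = 16 − 9 = 7 completes the 16 across.

7, 9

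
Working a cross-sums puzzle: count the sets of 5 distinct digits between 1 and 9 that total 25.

5 distinct digits from 1–9 sum between 15 and 35.

12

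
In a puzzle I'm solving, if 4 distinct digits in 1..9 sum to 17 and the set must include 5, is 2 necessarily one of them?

Counterexample: {1,3,5,8} sums to 17 under that restriction without using 2.

No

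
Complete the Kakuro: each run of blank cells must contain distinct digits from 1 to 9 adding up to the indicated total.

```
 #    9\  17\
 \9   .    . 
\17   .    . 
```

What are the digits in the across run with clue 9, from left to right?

1, 8

17 in 2 cells must be {8,9}.
The 9 across and the 17 down share only 8, so R1C2 = 8.
The 17 across and the 9 down share only 8, so R2C1 = 8.
R2C2 = 17 − 8 = 9 completes the 17 across.
R1C1 = 9 − 8 = 1 completes the 9 across.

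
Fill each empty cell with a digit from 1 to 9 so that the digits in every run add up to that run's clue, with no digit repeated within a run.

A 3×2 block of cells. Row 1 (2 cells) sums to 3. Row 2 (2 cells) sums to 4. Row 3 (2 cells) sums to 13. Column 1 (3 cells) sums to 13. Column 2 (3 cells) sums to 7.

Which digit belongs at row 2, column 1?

3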